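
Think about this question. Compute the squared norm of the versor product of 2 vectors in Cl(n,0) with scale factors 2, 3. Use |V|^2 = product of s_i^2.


Each vector v_i has |v_i|^2 = s_i^2
Squared scales: 2^2 = 4, 3^2 = 9
|V|^2 = 4 * 9
= 36


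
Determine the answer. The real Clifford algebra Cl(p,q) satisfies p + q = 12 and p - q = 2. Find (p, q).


We need p + q = 12 and p - q = 2.
Adding: 2p = 12 + 2 = 14, so p = 7.
Then q = 12 - 7 = 5.
(p, q) = (7, 5)


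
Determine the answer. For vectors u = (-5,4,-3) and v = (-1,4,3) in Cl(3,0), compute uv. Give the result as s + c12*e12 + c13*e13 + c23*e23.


In Cl(3,0): e_i^2 = 1, e_ie_j = -e_je_i for i != j.
Scalar part = u . v = (-5)*(-1) + 4*4 + (-3)*3
= 5 + 16 + (-9) = 12
e12 coeff = (-5)*4 - 4*(-1) = -20 - (-4) = -16
e13 coeff = (-5)*3 - (-3)*(-1) = -15 - 3 = -18
e23 coeff = 4*3 - (-3)*4 = 12 - (-12) = 24
uv = 12 - 16*e12 - 18*e13 + 24*e23


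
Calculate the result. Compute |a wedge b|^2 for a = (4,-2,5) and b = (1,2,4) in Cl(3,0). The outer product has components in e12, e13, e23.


a wedge b = (a1*b2 - a2*b1)*e12 + (a1*b3 - a3*b1)*e13 + (a2*b3 - a3*b2)*e23
e12 coeff: 4*2 - (-2)*1 = 8 - (-2) = 10
e13 coeff: 4*4 - 5*1 = 16 - 5 = 11
e23 coeff: (-2)*4 - 5*2 = -8 - 10 = -18
|a wedge b|^2 = 10^2 + 11^2 + (-18)^2
= 100 + 121 + 324
= 545


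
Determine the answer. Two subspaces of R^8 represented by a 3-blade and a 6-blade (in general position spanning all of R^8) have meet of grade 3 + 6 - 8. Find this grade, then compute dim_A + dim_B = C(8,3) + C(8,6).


Meet grade = grade(A) + grade(B) - n
= 3 + 6 - 8 = 1
C(8,3) = 56
C(8,6) = 28
dim_A + dim_B = 56 + 28 = 84


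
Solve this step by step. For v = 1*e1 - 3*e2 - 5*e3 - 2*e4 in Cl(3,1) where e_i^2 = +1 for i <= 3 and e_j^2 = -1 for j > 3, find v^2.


v^2 = sum of c_i^2 * e_i^2
Positive signature terms (e_i^2 = +1): 1^2 + (-3)^2 + (-5)^2 = 35
Negative signature terms (e_j^2 = -1): (-2)^2 = 4
v^2 = 35 - 4 = 31


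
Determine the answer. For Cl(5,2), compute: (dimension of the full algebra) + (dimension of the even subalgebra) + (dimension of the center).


n = 5 + 2 = 7
Total dim = 2^7 = 128
Even subalgebra dim = 2^6 = 64
n is odd, so center dim = 2
Sum = 128 + 64 + 2 = 194


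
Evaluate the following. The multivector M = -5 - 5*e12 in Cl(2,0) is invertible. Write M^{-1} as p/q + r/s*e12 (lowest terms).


M = -5 - 5*e12, where e12^2 = -1.
Since M commutes with its reverse ~M = a - b*e12, M * ~M = a^2 - b^2*e12^2 = a^2 + b^2.
So M^{-1} = ~M / (a^2 + b^2) = (a - b*e12)/(a^2 + b^2).
a^2 + b^2 = 25 + 25 = 50
Scalar part = -5/50 = -1/10
Bivector coeff = 5/50 = 1/10
M^{-1} = -1/10 + 1/10*e12


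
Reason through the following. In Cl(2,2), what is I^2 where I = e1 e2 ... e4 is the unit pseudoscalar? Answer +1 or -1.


The pseudoscalar I = e1...e_n (product of all n generators) of Cl(p,q) satisfies I^2 = (-1)^(q + n(n-1)/2).
p = 2, q = 2, n = p + q = 4
n(n-1)/2 = 4 * 3 / 2 = 6
Exponent = q + n(n-1)/2 = 2 + 6 = 8
I^2 = (-1)^8 = +1


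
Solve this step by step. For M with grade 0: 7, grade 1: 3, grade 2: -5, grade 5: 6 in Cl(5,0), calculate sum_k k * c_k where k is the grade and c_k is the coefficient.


Grade-weighted sum = sum of grade_k * coefficient_k
0*7 = 0
1*3 = 3
2*(-5) = -10
5*6 = 30
Total = 0 + 3 + (-10) + 30 = 23


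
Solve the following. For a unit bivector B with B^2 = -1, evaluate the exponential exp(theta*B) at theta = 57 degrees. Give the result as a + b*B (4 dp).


For a unit bivector B with B^2 = -1, the exponential series gives
e^(theta*B) = cos(theta) + sin(theta)*B (the GA analogue of Euler's formula).
theta = 57 degrees = 0.994838 rad
cos(57 deg) = 0.5446
sin(57 deg) = 0.8387
exp(theta*B) = 0.5446 + 0.8387*B


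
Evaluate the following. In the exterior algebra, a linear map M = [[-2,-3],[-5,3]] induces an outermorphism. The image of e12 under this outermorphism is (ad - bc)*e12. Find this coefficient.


The outermorphism of a linear map f sends e1^e2 to f(e1)^f(e2).
f(e1) = -2*e1 - 5*e2
f(e2) = -3*e1 + 3*e2
f(e1) ^ f(e2) = (-2*e1 - 5*e2) ^ (-3*e1 + 3*e2)
= (-2)*3*e12 + (-5)*(-3)*e21
= (-6 - 15)*e12
= -21*e12
Coefficient = -21


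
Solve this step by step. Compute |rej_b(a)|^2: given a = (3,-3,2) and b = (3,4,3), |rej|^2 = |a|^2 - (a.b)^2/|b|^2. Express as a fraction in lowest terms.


|a|^2 = 3^2 + (-3)^2 + 2^2 = 22
|b|^2 = 3^2 + 4^2 + 3^2 = 34
a . b = 3*3 + (-3)*4 + 2*3 = 3
(a.b)^2 = 3^2 = 9
|rej|^2 = 22 - 9/34
= (748 - 9)/34
= 739/34
In lowest terms: 739/34


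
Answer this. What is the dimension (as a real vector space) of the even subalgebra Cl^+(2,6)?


Even subalgebra dimension = 2^(n-1)
n = 2 + 6 = 8
2^(8 - 1) = 2^7 = 128
Verification: sum of C(8,k) for even k = 1 + 28 + 70 + 28 + 1 = 128
Result = 128


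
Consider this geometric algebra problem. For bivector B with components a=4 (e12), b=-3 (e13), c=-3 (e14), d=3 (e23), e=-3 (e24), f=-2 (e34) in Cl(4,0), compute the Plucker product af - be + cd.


Plucker relation: af - be + cd
a*f = 4*(-2) = -8
b*e = (-3)*(-3) = 9
c*d = (-3)*3 = -9
af - be + cd = -8 - 9 + (-9)
= -26


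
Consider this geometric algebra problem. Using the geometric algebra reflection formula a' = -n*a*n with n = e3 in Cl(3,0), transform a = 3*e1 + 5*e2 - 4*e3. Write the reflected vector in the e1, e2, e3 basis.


Reflection formula: a' = -n*a*n, with n = e3 (unit vector, n^2 = 1).
For reflection through hyperplane perp to e3:
The component along e3 flips sign, others stay.
a = (3, 5, -4)
a' = (3, 5, 4)
a' = 3*e1 + 5*e2 + 4*e3


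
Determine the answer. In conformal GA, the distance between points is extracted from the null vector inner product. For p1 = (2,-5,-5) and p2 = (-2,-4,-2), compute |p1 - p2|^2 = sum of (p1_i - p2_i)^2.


p1 - p2 = (4, -1, -3)
|p1 - p2|^2 = 4^2 + (-1)^2 + (-3)^2
= 16 + 1 + 9
= 26


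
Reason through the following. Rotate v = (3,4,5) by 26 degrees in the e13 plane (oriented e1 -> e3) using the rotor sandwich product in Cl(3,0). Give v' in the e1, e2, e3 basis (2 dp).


Rotor R = cos(13deg) - sin(13deg)*e13
Rotation angle theta = 2 * 13 = 26 degrees in the e13 plane (e1 -> e3).
The component perpendicular to the plane (e2) is invariant: v'_2 = v2 = 4.00
cos(26deg) = 0.8988, sin(26deg) = 0.4384
v'_1 = v1*cos(theta) - v3*sin(theta) = 3*0.8988 - 5*0.4384 = 0.50
v'_3 = v1*sin(theta) + v3*cos(theta) = 3*0.4384 + 5*0.8988 = 5.81
v' = 0.50*e1 + 4.00*e2 + 5.81*e3


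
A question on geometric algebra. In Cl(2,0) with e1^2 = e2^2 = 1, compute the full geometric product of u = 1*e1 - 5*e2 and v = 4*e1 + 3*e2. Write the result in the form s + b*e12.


Expand: (1*e1 - 5*e2)(4*e1 + 3*e2)
= 1*4*e1e1 + 1*3*e1e2 + (-5)*4*e2e1 + (-5)*3*e2e2
Using e1^2 = e2^2 = 1, e2e1 = -e1e2:
Scalar part s = 1*4 + (-5)*3 = 4 + (-15) = -11
Bivector part b = 1*3 - (-5)*4 = 3 - (-20) = 23
uv = -11 + 23*e12


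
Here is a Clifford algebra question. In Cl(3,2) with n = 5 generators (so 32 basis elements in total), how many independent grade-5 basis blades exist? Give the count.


Number of grade-k basis blades in Cl(p,q) with n = p + q is C(n, k).
n = 3 + 2 = 5
C(5, 5) = 5! / (5! * 0!)
= 120 / (120 * 1)
= 1


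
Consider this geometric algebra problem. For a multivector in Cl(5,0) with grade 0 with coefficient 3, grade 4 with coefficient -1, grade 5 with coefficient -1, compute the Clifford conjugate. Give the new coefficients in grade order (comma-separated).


Clifford conjugate sign for grade k: (-1)^(k(k+1)/2)
Grade 0: (-1)^(0*1/2) = (-1)^0 = 1, coeff 3 -> 3
Grade 4: (-1)^(4*5/2) = (-1)^10 = 1, coeff -1 -> -1
Grade 5: (-1)^(5*6/2) = (-1)^15 = -1, coeff -1 -> 1
Conjugated coefficients: 3, -1, 1


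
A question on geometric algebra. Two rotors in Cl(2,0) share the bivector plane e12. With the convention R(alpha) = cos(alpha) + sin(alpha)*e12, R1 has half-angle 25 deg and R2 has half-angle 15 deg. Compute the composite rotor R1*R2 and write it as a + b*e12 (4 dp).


Same-plane rotors commute and their half-angles add:
R1*R2 = cos(a1 + a2) + sin(a1 + a2)*e12.
a1 + a2 = 25 + 15 = 40 deg
cos(40 deg) = 0.7660
sin(40 deg) = 0.6428
R1*R2 = 0.7660 + 0.6428*e12


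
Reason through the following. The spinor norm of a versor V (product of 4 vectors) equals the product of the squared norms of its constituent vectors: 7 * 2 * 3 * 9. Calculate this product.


Spinor norm N(V) = |v1|^2 * |v2|^2 * ... * |v4|^2
= 7 * 2 * 3 * 9
Running product: 7, 14, 42, 378
N(V) = 378


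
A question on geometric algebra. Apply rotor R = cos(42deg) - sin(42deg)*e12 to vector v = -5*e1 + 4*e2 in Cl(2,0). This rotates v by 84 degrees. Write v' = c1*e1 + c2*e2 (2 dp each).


Rotor R = cos(42deg) - sin(42deg)*e12
Rotation angle theta = 2 * 42 = 84 degrees
v' = R*v*~R rotates v by theta.
cos(84deg) = 0.1045, sin(84deg) = 0.9945
v'_1 = -5*cos(84deg) - 4*sin(84deg)
= -5*0.1045 - 4*0.9945
= -4.50
v'_2 = -5*sin(84deg) + 4*cos(84deg)
= -5*0.9945 + 4*0.1045
= -4.55
v' = -4.50*e1 - 4.55*e2


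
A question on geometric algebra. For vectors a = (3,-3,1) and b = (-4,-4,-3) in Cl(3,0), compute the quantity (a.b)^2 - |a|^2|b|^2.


a . b = 3*(-4) + (-3)*(-4) + 1*(-3)
= -12 + 12 + (-3) = -3
|a|^2 = 3^2 + (-3)^2 + 1^2 = 19
|b|^2 = (-4)^2 + (-4)^2 + (-3)^2 = 41
(a.b)^2 = (-3)^2 = 9
|a|^2 * |b|^2 = 19 * 41 = 779
Result = 9 - 779 = -770


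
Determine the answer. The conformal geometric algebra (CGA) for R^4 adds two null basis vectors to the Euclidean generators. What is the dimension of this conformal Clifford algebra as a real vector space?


The conformal model of R^4 uses Cl(5,1): the 4 Euclidean generators plus two extra orthogonal generators e+ (e+^2 = +1) and e- (e-^2 = -1), from which the null vectors e0, einf are built.
Number of generators m = 4 + 2 = 6.
dim Cl(p,q) = 2^m = 2^6 = 64


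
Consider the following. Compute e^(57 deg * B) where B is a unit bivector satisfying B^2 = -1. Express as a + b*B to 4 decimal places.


For a unit bivector B with B^2 = -1, the exponential series gives
e^(theta*B) = cos(theta) + sin(theta)*B (the GA analogue of Euler's formula).
theta = 57 degrees = 0.994838 rad
cos(57 deg) = 0.5446
sin(57 deg) = 0.8387
exp(theta*B) = 0.5446 + 0.8387*B


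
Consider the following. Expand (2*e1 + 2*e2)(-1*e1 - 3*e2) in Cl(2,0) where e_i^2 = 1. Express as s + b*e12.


Expand: (2*e1 + 2*e2)(-1*e1 - 3*e2)
= 2*(-1)*e1e1 + 2*(-3)*e1e2 + 2*(-1)*e2e1 + 2*(-3)*e2e2
Using e1^2 = e2^2 = 1, e2e1 = -e1e2:
Scalar part s = 2*(-1) + 2*(-3) = -2 + (-6) = -8
Bivector part b = 2*(-3) - 2*(-1) = -6 - (-2) = -4
uv = -8 - 4*e12


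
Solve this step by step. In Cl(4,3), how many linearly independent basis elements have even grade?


Even subalgebra dimension = 2^(n-1)
n = 4 + 3 = 7
2^(7 - 1) = 2^6 = 64
Verification: sum of C(7,k) for even k = 1 + 21 + 35 + 7 = 64
Result = 64


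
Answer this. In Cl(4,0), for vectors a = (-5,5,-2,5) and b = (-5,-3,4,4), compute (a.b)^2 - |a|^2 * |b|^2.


a . b = (-5)*(-5) + 5*(-3) + (-2)*4 + 5*4
= 25 + (-15) + (-8) + 20 = 22
|a|^2 = (-5)^2 + 5^2 + (-2)^2 + 5^2 = 79
|b|^2 = (-5)^2 + (-3)^2 + 4^2 + 4^2 = 66
(a.b)^2 = 22^2 = 484
|a|^2 * |b|^2 = 79 * 66 = 5214
Result = 484 - 5214 = -4730


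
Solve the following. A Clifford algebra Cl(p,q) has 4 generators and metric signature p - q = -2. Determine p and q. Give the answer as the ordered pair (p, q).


We need p + q = 4 and p - q = -2.
Adding: 2p = 4 + (-2) = 2, so p = 1.
Then q = 4 - 1 = 3.
(p, q) = (1, 3)


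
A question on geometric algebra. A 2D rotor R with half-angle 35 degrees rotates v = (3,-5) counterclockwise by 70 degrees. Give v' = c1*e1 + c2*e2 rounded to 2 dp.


Rotor R = cos(35deg) - sin(35deg)*e12
Rotation angle theta = 2 * 35 = 70 degrees
v' = R*v*~R rotates v by theta.
cos(70deg) = 0.3420, sin(70deg) = 0.9397
v'_1 = 3*cos(70deg) - (-5)*sin(70deg)
= 3*0.3420 - (-5)*0.9397
= 5.72
v'_2 = 3*sin(70deg) + (-5)*cos(70deg)
= 3*0.9397 + (-5)*0.3420
= 1.11
v' = 5.72*e1 + 1.11*e2


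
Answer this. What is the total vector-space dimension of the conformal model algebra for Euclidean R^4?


The conformal model of R^4 uses Cl(5,1): the 4 Euclidean generators plus two extra orthogonal generators e+ (e+^2 = +1) and e- (e-^2 = -1), from which the null vectors e0, einf are built.
Number of generators m = 4 + 2 = 6.
dim Cl(p,q) = 2^m = 2^6 = 64


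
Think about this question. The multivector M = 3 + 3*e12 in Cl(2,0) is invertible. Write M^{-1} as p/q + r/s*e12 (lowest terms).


M = 3 + 3*e12, where e12^2 = -1.
Since M commutes with its reverse ~M = a - b*e12, M * ~M = a^2 - b^2*e12^2 = a^2 + b^2.
So M^{-1} = ~M / (a^2 + b^2) = (a - b*e12)/(a^2 + b^2).
a^2 + b^2 = 9 + 9 = 18
Scalar part = 3/18 = 1/6
Bivector coeff = -3/18 = -1/6
M^{-1} = 1/6 - 1/6*e12


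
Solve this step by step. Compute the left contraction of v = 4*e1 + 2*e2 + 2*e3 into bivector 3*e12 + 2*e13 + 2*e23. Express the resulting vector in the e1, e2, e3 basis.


Left contraction v _| B = <vB>_1 (grade-1 part of the geometric product vB).
Using e1_|e12 = e2, e2_|e12 = -e1, e1_|e13 = e3, e3_|e13 = -e1, e2_|e23 = e3, e3_|e23 = -e2:
e1 coeff: -v2*b12 - v3*b13 = -(2)*(3) - (2)*(2) = -10
e2 coeff: v1*b12 - v3*b23 = (4)*(3) - (2)*(2) = 8
e3 coeff: v1*b13 + v2*b23 = (4)*(2) + (2)*(2) = 12
v _| B = -10*e1 + 8*e2 + 12*e3


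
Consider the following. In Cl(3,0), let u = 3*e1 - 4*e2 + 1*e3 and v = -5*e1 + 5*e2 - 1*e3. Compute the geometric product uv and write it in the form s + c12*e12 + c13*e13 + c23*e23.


In Cl(3,0): e_i^2 = 1, e_ie_j = -e_je_i for i != j.
Scalar part = u . v = 3*(-5) + (-4)*5 + 1*(-1)
= -15 + (-20) + (-1) = -36
e12 coeff = 3*5 - (-4)*(-5) = 15 - 20 = -5
e13 coeff = 3*(-1) - 1*(-5) = -3 - (-5) = 2
e23 coeff = (-4)*(-1) - 1*5 = 4 - 5 = -1
uv = -36 - 5*e12 + 2*e13 - 1*e23


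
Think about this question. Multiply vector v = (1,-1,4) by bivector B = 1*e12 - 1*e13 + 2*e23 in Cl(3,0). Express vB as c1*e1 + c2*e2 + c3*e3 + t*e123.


vB has grade-1 (vector) and grade-3 (trivector) parts: vB = (v _| B) + (v ^ B).
Vector part <vB>_1:
  e1: -v2*b12 - v3*b13 = -(-1)*(1) - (4)*(-1) = 5
  e2: v1*b12 - v3*b23 = (1)*(1) - (4)*(2) = -7
  e3: v1*b13 + v2*b23 = (1)*(-1) + (-1)*(2) = -3
Trivector part <vB>_3:
  e123: v1*b23 - v2*b13 + v3*b12 = (1)*(2) - (-1)*(-1) + (4)*(1) = 5
vB = 5*e1 - 7*e2 - 3*e3 + 5*e123


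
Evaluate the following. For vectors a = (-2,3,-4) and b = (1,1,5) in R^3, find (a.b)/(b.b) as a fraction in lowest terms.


Projection coefficient = (a . b) / (b . b)
a . b = (-2)*1 + 3*1 + (-4)*5
= -2 + 3 + (-20) = -19
b . b = 1^2 + 1^2 + 5^2
= 1 + 1 + 25 = 27
Coefficient = -19/27
In lowest terms: -19/27


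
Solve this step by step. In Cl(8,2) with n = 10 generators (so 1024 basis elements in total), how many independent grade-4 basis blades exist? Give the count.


Number of grade-k basis blades in Cl(p,q) with n = p + q is C(n, k).
n = 8 + 2 = 10
C(10, 4) = 10! / (4! * 6!)
= 3628800 / (24 * 720)
= 210


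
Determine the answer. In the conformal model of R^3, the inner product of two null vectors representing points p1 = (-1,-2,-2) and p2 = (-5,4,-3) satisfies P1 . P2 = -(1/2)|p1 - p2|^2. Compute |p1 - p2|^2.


p1 - p2 = (4, -6, 1)
|p1 - p2|^2 = 4^2 + (-6)^2 + 1^2
= 16 + 36 + 1
= 53


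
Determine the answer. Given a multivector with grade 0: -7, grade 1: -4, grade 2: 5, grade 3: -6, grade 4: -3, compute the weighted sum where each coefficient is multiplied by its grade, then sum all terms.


Grade-weighted sum = sum of grade_k * coefficient_k
0*(-7) = 0
1*(-4) = -4
2*5 = 10
3*(-6) = -18
4*(-3) = -12
Total = 0 + (-4) + 10 + (-18) + (-12) = -24


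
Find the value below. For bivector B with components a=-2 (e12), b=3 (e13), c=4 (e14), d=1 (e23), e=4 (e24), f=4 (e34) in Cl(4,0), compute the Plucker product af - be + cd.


Plucker relation: af - be + cd
a*f = (-2)*4 = -8
b*e = 3*4 = 12
c*d = 4*1 = 4
af - be + cd = -8 - 12 + 4
= -16


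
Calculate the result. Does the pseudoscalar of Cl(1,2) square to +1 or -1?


The pseudoscalar I = e1...e_n (product of all n generators) of Cl(p,q) satisfies I^2 = (-1)^(q + n(n-1)/2).
p = 1, q = 2, n = p + q = 3
n(n-1)/2 = 3 * 2 / 2 = 3
Exponent = q + n(n-1)/2 = 2 + 3 = 5
I^2 = (-1)^5 = -1


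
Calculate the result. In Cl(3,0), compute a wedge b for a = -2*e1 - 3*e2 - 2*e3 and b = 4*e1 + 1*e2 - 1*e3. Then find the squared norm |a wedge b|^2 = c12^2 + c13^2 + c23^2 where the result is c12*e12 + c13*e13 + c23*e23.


a wedge b = (a1*b2 - a2*b1)*e12 + (a1*b3 - a3*b1)*e13 + (a2*b3 - a3*b2)*e23
e12 coeff: (-2)*1 - (-3)*4 = -2 - (-12) = 10
e13 coeff: (-2)*(-1) - (-2)*4 = 2 - (-8) = 10
e23 coeff: (-3)*(-1) - (-2)*1 = 3 - (-2) = 5
|a wedge b|^2 = 10^2 + 10^2 + 5^2
= 100 + 100 + 25
= 225


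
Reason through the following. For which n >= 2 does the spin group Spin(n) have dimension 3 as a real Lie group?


dim Spin(n) = dim so(n) = n(n-1)/2.
Solve n(n-1)/2 = 3, i.e. n^2 - n - 6 = 0.
Discriminant = 1 + 8*3 = 25
n = (1 + sqrt(25))/2 = (1 + 5)/2 = 3


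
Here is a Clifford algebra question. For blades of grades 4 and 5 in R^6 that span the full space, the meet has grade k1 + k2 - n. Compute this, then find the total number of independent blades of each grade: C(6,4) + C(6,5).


Meet grade = grade(A) + grade(B) - n
= 4 + 5 - 6 = 3
C(6,4) = 15
C(6,5) = 6
dim_A + dim_B = 15 + 6 = 21


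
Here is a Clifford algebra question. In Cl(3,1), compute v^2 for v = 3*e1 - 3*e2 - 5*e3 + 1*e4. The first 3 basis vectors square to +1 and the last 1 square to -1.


v^2 = sum of c_i^2 * e_i^2
Positive signature terms (e_i^2 = +1): 3^2 + (-3)^2 + (-5)^2 = 43
Negative signature terms (e_j^2 = -1): 1^2 = 1
v^2 = 43 - 1 = 42


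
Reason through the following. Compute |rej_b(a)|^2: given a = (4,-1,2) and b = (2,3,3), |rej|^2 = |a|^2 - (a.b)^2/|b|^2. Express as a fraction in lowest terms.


|a|^2 = 4^2 + (-1)^2 + 2^2 = 21
|b|^2 = 2^2 + 3^2 + 3^2 = 22
a . b = 4*2 + (-1)*3 + 2*3 = 11
(a.b)^2 = 11^2 = 121
|rej|^2 = 21 - 121/22
= (462 - 121)/22
= 341/22
In lowest terms: 31/2


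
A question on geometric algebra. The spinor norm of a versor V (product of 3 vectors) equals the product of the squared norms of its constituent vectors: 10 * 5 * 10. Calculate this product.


Spinor norm N(V) = |v1|^2 * |v2|^2 * ... * |v3|^2
= 10 * 5 * 10
Running product: 10, 50, 500
N(V) = 500


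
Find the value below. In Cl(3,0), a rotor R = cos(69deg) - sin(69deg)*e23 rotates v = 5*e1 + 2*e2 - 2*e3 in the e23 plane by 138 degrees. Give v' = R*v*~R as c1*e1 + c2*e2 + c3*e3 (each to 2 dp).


Rotor R = cos(69deg) - sin(69deg)*e23
Rotation angle theta = 2 * 69 = 138 degrees in the e23 plane (e2 -> e3).
The component perpendicular to the plane (e1) is invariant: v'_1 = v1 = 5.00
cos(138deg) = -0.7431, sin(138deg) = 0.6691
v'_2 = v2*cos(theta) - v3*sin(theta) = 2*(-0.7431) - (-2)*0.6691 = -0.15
v'_3 = v2*sin(theta) + v3*cos(theta) = 2*0.6691 + (-2)*(-0.7431) = 2.82
v' = 5.00*e1 - 0.15*e2 + 2.82*e3


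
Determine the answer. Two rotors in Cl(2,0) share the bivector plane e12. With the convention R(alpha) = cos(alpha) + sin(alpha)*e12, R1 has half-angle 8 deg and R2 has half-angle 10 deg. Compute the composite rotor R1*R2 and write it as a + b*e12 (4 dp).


Same-plane rotors commute and their half-angles add:
R1*R2 = cos(a1 + a2) + sin(a1 + a2)*e12.
a1 + a2 = 8 + 10 = 18 deg
cos(18 deg) = 0.9511
sin(18 deg) = 0.3090
R1*R2 = 0.9511 + 0.3090*e12


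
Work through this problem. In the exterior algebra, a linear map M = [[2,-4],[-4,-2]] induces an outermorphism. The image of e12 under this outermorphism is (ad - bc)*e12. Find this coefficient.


The outermorphism of a linear map f sends e1^e2 to f(e1)^f(e2).
f(e1) = 2*e1 - 4*e2
f(e2) = -4*e1 - 2*e2
f(e1) ^ f(e2) = (2*e1 - 4*e2) ^ (-4*e1 - 2*e2)
= 2*(-2)*e12 + (-4)*(-4)*e21
= (-4 - 16)*e12
= -20*e12
Coefficient = -20


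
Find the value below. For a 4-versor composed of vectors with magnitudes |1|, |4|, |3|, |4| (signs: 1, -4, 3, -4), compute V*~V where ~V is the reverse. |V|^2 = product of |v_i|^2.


Each vector v_i has |v_i|^2 = s_i^2
Squared scales: 1^2 = 1, (-4)^2 = 16, 3^2 = 9, (-4)^2 = 16
|V|^2 = 1 * 16 * 9 * 16
= 2304


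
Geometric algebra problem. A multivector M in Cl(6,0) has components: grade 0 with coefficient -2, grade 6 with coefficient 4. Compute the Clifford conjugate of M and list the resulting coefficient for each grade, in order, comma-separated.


Clifford conjugate sign for grade k: (-1)^(k(k+1)/2)
Grade 0: (-1)^(0*1/2) = (-1)^0 = 1, coeff -2 -> -2
Grade 6: (-1)^(6*7/2) = (-1)^21 = -1, coeff 4 -> -4
Conjugated coefficients: -2, -4


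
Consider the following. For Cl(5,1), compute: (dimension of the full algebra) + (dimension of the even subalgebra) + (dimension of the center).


n = 5 + 1 = 6
Total dim = 2^6 = 64
Even subalgebra dim = 2^5 = 32
n is even, so center dim = 1
Sum = 64 + 32 + 1 = 97


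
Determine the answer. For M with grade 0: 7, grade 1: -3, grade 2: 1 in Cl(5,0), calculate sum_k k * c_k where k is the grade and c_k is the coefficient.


Grade-weighted sum = sum of grade_k * coefficient_k
0*7 = 0
1*(-3) = -3
2*1 = 2
Total = 0 + (-3) + 2 = -1


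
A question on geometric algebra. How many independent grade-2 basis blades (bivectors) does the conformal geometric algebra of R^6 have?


The conformal model of R^6 uses Cl(7,1) with m = 6 + 2 = 8 generators.
Number of grade-2 blades = C(m, 2) = C(8, 2)
= 8*7/2 = 28


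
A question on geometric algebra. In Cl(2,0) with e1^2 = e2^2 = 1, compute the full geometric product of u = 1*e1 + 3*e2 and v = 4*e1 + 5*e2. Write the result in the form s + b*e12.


Expand: (1*e1 + 3*e2)(4*e1 + 5*e2)
= 1*4*e1e1 + 1*5*e1e2 + 3*4*e2e1 + 3*5*e2e2
Using e1^2 = e2^2 = 1, e2e1 = -e1e2:
Scalar part s = 1*4 + 3*5 = 4 + 15 = 19
Bivector part b = 1*5 - 3*4 = 5 - 12 = -7
uv = 19 - 7*e12


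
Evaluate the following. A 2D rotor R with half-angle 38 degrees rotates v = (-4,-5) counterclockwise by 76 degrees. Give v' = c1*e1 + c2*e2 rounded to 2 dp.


Rotor R = cos(38deg) - sin(38deg)*e12
Rotation angle theta = 2 * 38 = 76 degrees
v' = R*v*~R rotates v by theta.
cos(76deg) = 0.2419, sin(76deg) = 0.9703
v'_1 = -4*cos(76deg) - (-5)*sin(76deg)
= -4*0.2419 - (-5)*0.9703
= 3.88
v'_2 = -4*sin(76deg) + (-5)*cos(76deg)
= -4*0.9703 + (-5)*0.2419
= -5.09
v' = 3.88*e1 - 5.09*e2


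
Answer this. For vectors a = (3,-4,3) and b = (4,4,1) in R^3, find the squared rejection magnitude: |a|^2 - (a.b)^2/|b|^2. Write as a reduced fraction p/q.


|a|^2 = 3^2 + (-4)^2 + 3^2 = 34
|b|^2 = 4^2 + 4^2 + 1^2 = 33
a . b = 3*4 + (-4)*4 + 3*1 = -1
(a.b)^2 = (-1)^2 = 1
|rej|^2 = 34 - 1/33
= (1122 - 1)/33
= 1121/33
In lowest terms: 1121/33


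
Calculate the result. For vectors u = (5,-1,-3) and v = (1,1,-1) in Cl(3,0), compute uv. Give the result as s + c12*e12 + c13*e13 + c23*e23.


In Cl(3,0): e_i^2 = 1, e_ie_j = -e_je_i for i != j.
Scalar part = u . v = 5*1 + (-1)*1 + (-3)*(-1)
= 5 + (-1) + 3 = 7
e12 coeff = 5*1 - (-1)*1 = 5 - (-1) = 6
e13 coeff = 5*(-1) - (-3)*1 = -5 - (-3) = -2
e23 coeff = (-1)*(-1) - (-3)*1 = 1 - (-3) = 4
uv = 7 + 6*e12 - 2*e13 + 4*e23


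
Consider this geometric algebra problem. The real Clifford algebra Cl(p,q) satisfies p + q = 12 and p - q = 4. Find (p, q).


We need p + q = 12 and p - q = 4.
Adding: 2p = 12 + 4 = 16, so p = 8.
Then q = 12 - 8 = 4.
(p, q) = (8, 4)


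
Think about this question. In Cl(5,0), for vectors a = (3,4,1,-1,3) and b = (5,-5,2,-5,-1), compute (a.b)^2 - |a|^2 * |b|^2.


a . b = 3*5 + 4*(-5) + 1*2 + (-1)*(-5) + 3*(-1)
= 15 + (-20) + 2 + 5 + (-3) = -1
|a|^2 = 3^2 + 4^2 + 1^2 + (-1)^2 + 3^2 = 36
|b|^2 = 5^2 + (-5)^2 + 2^2 + (-5)^2 + (-1)^2 = 80
(a.b)^2 = (-1)^2 = 1
|a|^2 * |b|^2 = 36 * 80 = 2880
Result = 1 - 2880 = -2879


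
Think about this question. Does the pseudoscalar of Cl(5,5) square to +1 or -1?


The pseudoscalar I = e1...e_n (product of all n generators) of Cl(p,q) satisfies I^2 = (-1)^(q + n(n-1)/2).
p = 5, q = 5, n = p + q = 10
n(n-1)/2 = 10 * 9 / 2 = 45
Exponent = q + n(n-1)/2 = 5 + 45 = 50
I^2 = (-1)^50 = +1


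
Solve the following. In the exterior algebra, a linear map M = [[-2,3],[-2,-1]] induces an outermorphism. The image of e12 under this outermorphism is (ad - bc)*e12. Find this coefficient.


The outermorphism of a linear map f sends e1^e2 to f(e1)^f(e2).
f(e1) = -2*e1 - 2*e2
f(e2) = 3*e1 - 1*e2
f(e1) ^ f(e2) = (-2*e1 - 2*e2) ^ (3*e1 - 1*e2)
= (-2)*(-1)*e12 + (-2)*3*e21
= (2 - (-6))*e12
= 8*e12
Coefficient = 8


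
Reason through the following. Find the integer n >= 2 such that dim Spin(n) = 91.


dim Spin(n) = dim so(n) = n(n-1)/2.
Solve n(n-1)/2 = 91, i.e. n^2 - n - 182 = 0.
Discriminant = 1 + 8*91 = 729
n = (1 + sqrt(729))/2 = (1 + 27)/2 = 14


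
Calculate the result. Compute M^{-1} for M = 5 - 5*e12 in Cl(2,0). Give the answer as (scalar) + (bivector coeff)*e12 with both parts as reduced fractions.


M = 5 - 5*e12, where e12^2 = -1.
Since M commutes with its reverse ~M = a - b*e12, M * ~M = a^2 - b^2*e12^2 = a^2 + b^2.
So M^{-1} = ~M / (a^2 + b^2) = (a - b*e12)/(a^2 + b^2).
a^2 + b^2 = 25 + 25 = 50
Scalar part = 5/50 = 1/10
Bivector coeff = 5/50 = 1/10
M^{-1} = 1/10 + 1/10*e12


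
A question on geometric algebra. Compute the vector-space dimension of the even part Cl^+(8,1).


Even subalgebra dimension = 2^(n-1)
n = 8 + 1 = 9
2^(9 - 1) = 2^8 = 256
Verification: sum of C(9,k) for even k = 1 + 36 + 126 + 84 + 9 = 256
Result = 256


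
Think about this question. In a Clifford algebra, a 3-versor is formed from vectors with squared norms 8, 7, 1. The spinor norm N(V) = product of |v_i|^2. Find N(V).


Spinor norm N(V) = |v1|^2 * |v2|^2 * ... * |v3|^2
= 8 * 7 * 1
Running product: 8, 56, 56
N(V) = 56


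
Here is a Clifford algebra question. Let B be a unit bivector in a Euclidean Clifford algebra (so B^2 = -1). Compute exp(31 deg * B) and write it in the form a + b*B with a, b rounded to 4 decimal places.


For a unit bivector B with B^2 = -1, the exponential series gives
e^(theta*B) = cos(theta) + sin(theta)*B (the GA analogue of Euler's formula).
theta = 31 degrees = 0.541052 rad
cos(31 deg) = 0.8572
sin(31 deg) = 0.5150
exp(theta*B) = 0.8572 + 0.5150*B


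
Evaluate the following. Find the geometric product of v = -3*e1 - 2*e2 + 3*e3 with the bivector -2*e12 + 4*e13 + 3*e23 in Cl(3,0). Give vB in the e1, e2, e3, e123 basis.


vB has grade-1 (vector) and grade-3 (trivector) parts: vB = (v _| B) + (v ^ B).
Vector part <vB>_1:
  e1: -v2*b12 - v3*b13 = -(-2)*(-2) - (3)*(4) = -16
  e2: v1*b12 - v3*b23 = (-3)*(-2) - (3)*(3) = -3
  e3: v1*b13 + v2*b23 = (-3)*(4) + (-2)*(3) = -18
Trivector part <vB>_3:
  e123: v1*b23 - v2*b13 + v3*b12 = (-3)*(3) - (-2)*(4) + (3)*(-2) = -7
vB = -16*e1 - 3*e2 - 18*e3 - 7*e123


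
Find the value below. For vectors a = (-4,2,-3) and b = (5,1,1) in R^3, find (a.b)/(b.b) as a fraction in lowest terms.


Projection coefficient = (a . b) / (b . b)
a . b = (-4)*5 + 2*1 + (-3)*1
= -20 + 2 + (-3) = -21
b . b = 5^2 + 1^2 + 1^2
= 25 + 1 + 1 = 27
Coefficient = -21/27
In lowest terms: -7/9


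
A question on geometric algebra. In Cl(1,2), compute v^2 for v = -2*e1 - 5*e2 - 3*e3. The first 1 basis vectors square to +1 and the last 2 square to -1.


v^2 = sum of c_i^2 * e_i^2
Positive signature terms (e_i^2 = +1): (-2)^2 = 4
Negative signature terms (e_j^2 = -1): (-5)^2 + (-3)^2 = 34
v^2 = 4 - 34 = -30


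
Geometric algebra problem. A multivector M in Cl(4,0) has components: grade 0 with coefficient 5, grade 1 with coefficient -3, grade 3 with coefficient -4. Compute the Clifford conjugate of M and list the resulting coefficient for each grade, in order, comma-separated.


Clifford conjugate sign for grade k: (-1)^(k(k+1)/2)
Grade 0: (-1)^(0*1/2) = (-1)^0 = 1, coeff 5 -> 5
Grade 1: (-1)^(1*2/2) = (-1)^1 = -1, coeff -3 -> 3
Grade 3: (-1)^(3*4/2) = (-1)^6 = 1, coeff -4 -> -4
Conjugated coefficients: 5, 3, -4


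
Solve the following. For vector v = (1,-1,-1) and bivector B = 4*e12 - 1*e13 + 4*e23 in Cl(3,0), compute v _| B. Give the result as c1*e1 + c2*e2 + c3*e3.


Left contraction v _| B = <vB>_1 (grade-1 part of the geometric product vB).
Using e1_|e12 = e2, e2_|e12 = -e1, e1_|e13 = e3, e3_|e13 = -e1, e2_|e23 = e3, e3_|e23 = -e2:
e1 coeff: -v2*b12 - v3*b13 = -(-1)*(4) - (-1)*(-1) = 3
e2 coeff: v1*b12 - v3*b23 = (1)*(4) - (-1)*(4) = 8
e3 coeff: v1*b13 + v2*b23 = (1)*(-1) + (-1)*(4) = -5
v _| B = 3*e1 + 8*e2 - 5*e3


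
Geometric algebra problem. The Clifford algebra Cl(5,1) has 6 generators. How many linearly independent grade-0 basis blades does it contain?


Number of grade-k basis blades in Cl(p,q) with n = p + q is C(n, k).
n = 5 + 1 = 6
C(6, 0) = 6! / (0! * 6!)
= 720 / (1 * 720)
= 1


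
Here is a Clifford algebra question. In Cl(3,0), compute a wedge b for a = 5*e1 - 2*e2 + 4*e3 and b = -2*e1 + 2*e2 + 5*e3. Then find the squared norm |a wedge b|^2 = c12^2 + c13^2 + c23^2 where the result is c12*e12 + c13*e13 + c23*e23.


a wedge b = (a1*b2 - a2*b1)*e12 + (a1*b3 - a3*b1)*e13 + (a2*b3 - a3*b2)*e23
e12 coeff: 5*2 - (-2)*(-2) = 10 - 4 = 6
e13 coeff: 5*5 - 4*(-2) = 25 - (-8) = 33
e23 coeff: (-2)*5 - 4*2 = -10 - 8 = -18
|a wedge b|^2 = 6^2 + 33^2 + (-18)^2
= 36 + 1089 + 324
= 1449


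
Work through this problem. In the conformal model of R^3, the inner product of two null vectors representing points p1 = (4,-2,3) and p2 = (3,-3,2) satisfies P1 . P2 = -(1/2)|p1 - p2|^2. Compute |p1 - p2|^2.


p1 - p2 = (1, 1, 1)
|p1 - p2|^2 = 1^2 + 1^2 + 1^2
= 1 + 1 + 1
= 3


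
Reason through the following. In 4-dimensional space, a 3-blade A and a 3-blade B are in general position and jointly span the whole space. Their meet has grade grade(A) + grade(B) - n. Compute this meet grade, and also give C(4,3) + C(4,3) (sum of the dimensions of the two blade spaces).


Meet grade = grade(A) + grade(B) - n
= 3 + 3 - 4 = 2
C(4,3) = 4
C(4,3) = 4
dim_A + dim_B = 4 + 4 = 8


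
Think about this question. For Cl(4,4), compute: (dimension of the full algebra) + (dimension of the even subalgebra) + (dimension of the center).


n = 4 + 4 = 8
Total dim = 2^8 = 256
Even subalgebra dim = 2^7 = 128
n is even, so center dim = 1
Sum = 256 + 128 + 1 = 385


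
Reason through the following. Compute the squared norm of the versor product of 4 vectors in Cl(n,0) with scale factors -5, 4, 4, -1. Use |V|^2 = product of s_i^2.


Each vector v_i has |v_i|^2 = s_i^2
Squared scales: (-5)^2 = 25, 4^2 = 16, 4^2 = 16, (-1)^2 = 1
|V|^2 = 25 * 16 * 16 * 1
= 6400


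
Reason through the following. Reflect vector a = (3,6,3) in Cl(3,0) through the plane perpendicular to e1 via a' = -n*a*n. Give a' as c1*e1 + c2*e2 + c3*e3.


Reflection formula: a' = -n*a*n, with n = e1 (unit vector, n^2 = 1).
For reflection through hyperplane perp to e1:
The component along e1 flips sign, others stay.
a = (3, 6, 3)
a' = (-3, 6, 3)
a' = -3*e1 + 6*e2 + 3*e3


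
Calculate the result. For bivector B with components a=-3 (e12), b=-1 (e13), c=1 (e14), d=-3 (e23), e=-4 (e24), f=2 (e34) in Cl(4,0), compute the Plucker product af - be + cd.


Plucker relation: af - be + cd
a*f = (-3)*2 = -6
b*e = (-1)*(-4) = 4
c*d = 1*(-3) = -3
af - be + cd = -6 - 4 + (-3)
= -13


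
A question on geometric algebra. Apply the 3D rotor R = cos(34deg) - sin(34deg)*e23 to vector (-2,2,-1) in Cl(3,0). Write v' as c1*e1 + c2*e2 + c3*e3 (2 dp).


Rotor R = cos(34deg) - sin(34deg)*e23
Rotation angle theta = 2 * 34 = 68 degrees in the e23 plane (e2 -> e3).
The component perpendicular to the plane (e1) is invariant: v'_1 = v1 = -2.00
cos(68deg) = 0.3746, sin(68deg) = 0.9272
v'_2 = v2*cos(theta) - v3*sin(theta) = 2*0.3746 - (-1)*0.9272 = 1.68
v'_3 = v2*sin(theta) + v3*cos(theta) = 2*0.9272 + (-1)*0.3746 = 1.48
v' = -2.00*e1 + 1.68*e2 + 1.48*e3


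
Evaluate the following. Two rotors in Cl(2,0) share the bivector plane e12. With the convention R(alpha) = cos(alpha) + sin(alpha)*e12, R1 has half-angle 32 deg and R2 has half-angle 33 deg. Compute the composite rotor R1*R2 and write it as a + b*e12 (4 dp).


Same-plane rotors commute and their half-angles add:
R1*R2 = cos(a1 + a2) + sin(a1 + a2)*e12.
a1 + a2 = 32 + 33 = 65 deg
cos(65 deg) = 0.4226
sin(65 deg) = 0.9063
R1*R2 = 0.4226 + 0.9063*e12


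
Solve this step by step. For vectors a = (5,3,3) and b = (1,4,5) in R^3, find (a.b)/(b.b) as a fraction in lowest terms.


Projection coefficient = (a . b) / (b . b)
a . b = 5*1 + 3*4 + 3*5
= 5 + 12 + 15 = 32
b . b = 1^2 + 4^2 + 5^2
= 1 + 16 + 25 = 42
Coefficient = 32/42
In lowest terms: 16/21


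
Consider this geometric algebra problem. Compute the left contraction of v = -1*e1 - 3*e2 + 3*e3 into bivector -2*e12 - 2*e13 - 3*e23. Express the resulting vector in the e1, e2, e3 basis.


Left contraction v _| B = <vB>_1 (grade-1 part of the geometric product vB).
Using e1_|e12 = e2, e2_|e12 = -e1, e1_|e13 = e3, e3_|e13 = -e1, e2_|e23 = e3, e3_|e23 = -e2:
e1 coeff: -v2*b12 - v3*b13 = -(-3)*(-2) - (3)*(-2) = 0
e2 coeff: v1*b12 - v3*b23 = (-1)*(-2) - (3)*(-3) = 11
e3 coeff: v1*b13 + v2*b23 = (-1)*(-2) + (-3)*(-3) = 11
v _| B = 0*e1 + 11*e2 + 11*e3


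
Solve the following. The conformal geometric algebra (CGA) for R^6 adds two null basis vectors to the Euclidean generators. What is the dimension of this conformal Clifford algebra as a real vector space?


The conformal model of R^6 uses Cl(7,1): the 6 Euclidean generators plus two extra orthogonal generators e+ (e+^2 = +1) and e- (e-^2 = -1), from which the null vectors e0, einf are built.
Number of generators m = 6 + 2 = 8.
dim Cl(p,q) = 2^m = 2^8 = 256


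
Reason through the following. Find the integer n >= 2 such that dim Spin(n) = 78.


dim Spin(n) = dim so(n) = n(n-1)/2.
Solve n(n-1)/2 = 78, i.e. n^2 - n - 156 = 0.
Discriminant = 1 + 8*78 = 625
n = (1 + sqrt(625))/2 = (1 + 25)/2 = 13


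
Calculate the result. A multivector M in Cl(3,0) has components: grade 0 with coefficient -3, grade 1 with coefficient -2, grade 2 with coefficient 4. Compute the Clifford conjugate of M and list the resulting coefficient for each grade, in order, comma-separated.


Clifford conjugate sign for grade k: (-1)^(k(k+1)/2)
Grade 0: (-1)^(0*1/2) = (-1)^0 = 1, coeff -3 -> -3
Grade 1: (-1)^(1*2/2) = (-1)^1 = -1, coeff -2 -> 2
Grade 2: (-1)^(2*3/2) = (-1)^3 = -1, coeff 4 -> -4
Conjugated coefficients: -3, 2, -4


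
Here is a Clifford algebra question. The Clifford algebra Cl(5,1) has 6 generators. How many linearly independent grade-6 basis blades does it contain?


Number of grade-k basis blades in Cl(p,q) with n = p + q is C(n, k).
n = 5 + 1 = 6
C(6, 6) = 6! / (6! * 0!)
= 720 / (720 * 1)
= 1


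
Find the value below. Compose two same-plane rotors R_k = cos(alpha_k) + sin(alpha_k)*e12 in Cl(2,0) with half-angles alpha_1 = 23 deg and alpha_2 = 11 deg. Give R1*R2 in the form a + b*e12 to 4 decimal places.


Same-plane rotors commute and their half-angles add:
R1*R2 = cos(a1 + a2) + sin(a1 + a2)*e12.
a1 + a2 = 23 + 11 = 34 deg
cos(34 deg) = 0.8290
sin(34 deg) = 0.5592
R1*R2 = 0.8290 + 0.5592*e12


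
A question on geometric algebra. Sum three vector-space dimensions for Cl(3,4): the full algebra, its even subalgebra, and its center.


n = 3 + 4 = 7
Total dim = 2^7 = 128
Even subalgebra dim = 2^6 = 64
n is odd, so center dim = 2
Sum = 128 + 64 + 2 = 194


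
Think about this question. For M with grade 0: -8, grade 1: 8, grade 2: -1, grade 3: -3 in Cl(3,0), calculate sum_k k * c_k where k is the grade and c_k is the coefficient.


Grade-weighted sum = sum of grade_k * coefficient_k
0*(-8) = 0
1*8 = 8
2*(-1) = -2
3*(-3) = -9
Total = 0 + 8 + (-2) + (-9) = -3


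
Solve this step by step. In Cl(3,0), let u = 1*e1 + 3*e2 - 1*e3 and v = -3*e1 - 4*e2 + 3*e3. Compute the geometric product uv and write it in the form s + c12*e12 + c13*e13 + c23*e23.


In Cl(3,0): e_i^2 = 1, e_ie_j = -e_je_i for i != j.
Scalar part = u . v = 1*(-3) + 3*(-4) + (-1)*3
= -3 + (-12) + (-3) = -18
e12 coeff = 1*(-4) - 3*(-3) = -4 - (-9) = 5
e13 coeff = 1*3 - (-1)*(-3) = 3 - 3 = 0
e23 coeff = 3*3 - (-1)*(-4) = 9 - 4 = 5
uv = -18 + 5*e12 + 0*e13 + 5*e23


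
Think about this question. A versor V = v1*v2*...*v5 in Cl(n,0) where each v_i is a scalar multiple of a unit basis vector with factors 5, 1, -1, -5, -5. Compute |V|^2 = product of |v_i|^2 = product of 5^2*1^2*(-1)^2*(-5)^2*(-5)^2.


Each vector v_i has |v_i|^2 = s_i^2
Squared scales: 5^2 = 25, 1^2 = 1, (-1)^2 = 1, (-5)^2 = 25, (-5)^2 = 25
|V|^2 = 25 * 1 * 1 * 25 * 25
= 15625


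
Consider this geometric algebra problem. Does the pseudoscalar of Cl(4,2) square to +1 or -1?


The pseudoscalar I = e1...e_n (product of all n generators) of Cl(p,q) satisfies I^2 = (-1)^(q + n(n-1)/2).
p = 4, q = 2, n = p + q = 6
n(n-1)/2 = 6 * 5 / 2 = 15
Exponent = q + n(n-1)/2 = 2 + 15 = 17
I^2 = (-1)^17 = -1


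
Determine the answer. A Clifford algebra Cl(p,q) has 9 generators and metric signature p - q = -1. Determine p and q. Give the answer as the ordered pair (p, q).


We need p + q = 9 and p - q = -1.
Adding: 2p = 9 + (-1) = 8, so p = 4.
Then q = 9 - 4 = 5.
(p, q) = (4, 5)


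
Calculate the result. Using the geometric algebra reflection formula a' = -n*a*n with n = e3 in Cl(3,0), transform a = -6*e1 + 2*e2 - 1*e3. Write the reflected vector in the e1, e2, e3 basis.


Reflection formula: a' = -n*a*n, with n = e3 (unit vector, n^2 = 1).
For reflection through hyperplane perp to e3:
The component along e3 flips sign, others stay.
a = (-6, 2, -1)
a' = (-6, 2, 1)
a' = -6*e1 + 2*e2 + 1*e3


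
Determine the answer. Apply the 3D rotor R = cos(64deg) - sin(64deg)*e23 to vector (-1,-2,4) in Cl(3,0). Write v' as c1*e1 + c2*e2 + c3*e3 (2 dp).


Rotor R = cos(64deg) - sin(64deg)*e23
Rotation angle theta = 2 * 64 = 128 degrees in the e23 plane (e2 -> e3).
The component perpendicular to the plane (e1) is invariant: v'_1 = v1 = -1.00
cos(128deg) = -0.6157, sin(128deg) = 0.7880
v'_2 = v2*cos(theta) - v3*sin(theta) = -2*(-0.6157) - 4*0.7880 = -1.92
v'_3 = v2*sin(theta) + v3*cos(theta) = -2*0.7880 + 4*(-0.6157) = -4.04
v' = -1.00*e1 - 1.92*e2 - 4.04*e3


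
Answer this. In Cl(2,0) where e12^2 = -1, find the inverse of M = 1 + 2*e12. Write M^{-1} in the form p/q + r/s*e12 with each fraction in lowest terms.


M = 1 + 2*e12, where e12^2 = -1.
Since M commutes with its reverse ~M = a - b*e12, M * ~M = a^2 - b^2*e12^2 = a^2 + b^2.
So M^{-1} = ~M / (a^2 + b^2) = (a - b*e12)/(a^2 + b^2).
a^2 + b^2 = 1 + 4 = 5
Scalar part = 1/5 = 1/5
Bivector coeff = -2/5 = -2/5
M^{-1} = 1/5 - 2/5*e12


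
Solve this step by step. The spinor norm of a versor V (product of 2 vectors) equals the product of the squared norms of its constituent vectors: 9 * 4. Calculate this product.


Spinor norm N(V) = |v1|^2 * |v2|^2 * ... * |v2|^2
= 9 * 4
Running product: 9, 36
N(V) = 36


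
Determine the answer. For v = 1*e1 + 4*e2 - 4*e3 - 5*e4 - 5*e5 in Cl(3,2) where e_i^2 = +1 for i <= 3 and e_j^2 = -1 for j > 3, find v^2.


v^2 = sum of c_i^2 * e_i^2
Positive signature terms (e_i^2 = +1): 1^2 + 4^2 + (-4)^2 = 33
Negative signature terms (e_j^2 = -1): (-5)^2 + (-5)^2 = 50
v^2 = 33 - 50 = -17


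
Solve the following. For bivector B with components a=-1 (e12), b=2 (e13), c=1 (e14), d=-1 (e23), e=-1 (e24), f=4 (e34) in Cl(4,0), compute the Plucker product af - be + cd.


Plucker relation: af - be + cd
a*f = (-1)*4 = -4
b*e = 2*(-1) = -2
c*d = 1*(-1) = -1
af - be + cd = -4 - (-2) + (-1)
= -3


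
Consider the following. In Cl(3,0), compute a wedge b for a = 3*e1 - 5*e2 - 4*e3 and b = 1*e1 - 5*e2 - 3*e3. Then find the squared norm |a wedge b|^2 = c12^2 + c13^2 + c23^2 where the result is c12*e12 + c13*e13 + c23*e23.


a wedge b = (a1*b2 - a2*b1)*e12 + (a1*b3 - a3*b1)*e13 + (a2*b3 - a3*b2)*e23
e12 coeff: 3*(-5) - (-5)*1 = -15 - (-5) = -10
e13 coeff: 3*(-3) - (-4)*1 = -9 - (-4) = -5
e23 coeff: (-5)*(-3) - (-4)*(-5) = 15 - 20 = -5
|a wedge b|^2 = (-10)^2 + (-5)^2 + (-5)^2
= 100 + 25 + 25
= 150


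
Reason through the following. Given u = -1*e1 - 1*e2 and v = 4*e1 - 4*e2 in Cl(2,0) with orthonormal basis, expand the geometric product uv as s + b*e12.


Expand: (-1*e1 - 1*e2)(4*e1 - 4*e2)
= (-1)*4*e1e1 + (-1)*(-4)*e1e2 + (-1)*4*e2e1 + (-1)*(-4)*e2e2
Using e1^2 = e2^2 = 1, e2e1 = -e1e2:
Scalar part s = (-1)*4 + (-1)*(-4) = -4 + 4 = 0
Bivector part b = (-1)*(-4) - (-1)*4 = 4 - (-4) = 8
uv = 0 + 8*e12
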